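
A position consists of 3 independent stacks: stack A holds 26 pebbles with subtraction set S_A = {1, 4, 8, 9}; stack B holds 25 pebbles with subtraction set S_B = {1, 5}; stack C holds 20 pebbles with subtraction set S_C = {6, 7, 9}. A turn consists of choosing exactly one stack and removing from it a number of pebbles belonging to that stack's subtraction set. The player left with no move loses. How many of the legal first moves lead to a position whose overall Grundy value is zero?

2

Stack A, S = {1, 4, 8, 9}:
G(0) = 0
G(1) = mex{0} = 1
G(2) = mex{1} = 0
G(3) = mex{0} = 1
G(4) = mex{1,0} = 2
G(5) = mex{2,1} = 0
G(6) = mex{0,0} = 1
G(7) = mex{1,1} = 0
G(8) = mex{0,2,0} = 1
G(9) = mex{1,0,1,0} = 2
G(10) = mex{2,1,0,1} = 3
G(11) = mex{3,0,1,0} = 2
G(12) = mex{2,1,2,1} = 0
G(13) = mex{0,2,0,2} = 1
G(14) = mex{1,3,1,0} = 2
G(15) = mex{2,2,0,1} = 3
G(16) = mex{3,0,1,0} = 2
G(17) = mex{2,1,2,1} = 0
G(18) = mex{0,2,3,2} = 1
G(19) = mex{1,3,2,3} = 0
G(20) = mex{0,2,0,2} = 1
G(21) = mex{1,0,1,0} = 2
G(22) = mex{2,1,2,1} = 0
G(23) = mex{0,0,3,2} = 1
G(24) = mex{1,1,2,3} = 0
G(25) = mex{0,2,0,2} = 1
G(26) = mex{1,0,1,0} = 2
G_A(26) = 2.
Stack B, S = {1, 5}:
n :  0  1  2  3  4  5  6  7  8  9 10 11 12 13 14 15 16 17 18 19 20 21 22 23 24 25
G :  0  1  0  1  0  1  0  1  0  1  0  1  0  1  0  1  0  1  0  1  0  1  0  1  0  1
G_B(25) = 1.
Stack C, S = {6, 7, 9}:
G(0) = 0
G(1) = mex{} = 0
G(2) = mex{} = 0
G(3) = mex{} = 0
G(4) = mex{} = 0
G(5) = mex{} = 0
G(6) = mex{0} = 1
G(7) = mex{0,0} = 1
G(8) = mex{0,0} = 1
G(9) = mex{0,0,0} = 1
G(10) = mex{0,0,0} = 1
G(11) = mex{0,0,0} = 1
G(12) = mex{1,0,0} = 2
G(13) = mex{1,1,0} = 2
G(14) = mex{1,1,0} = 2
G(15) = mex{1,1,1} = 0
G(16) = mex{1,1,1} = 0
G(17) = mex{1,1,1} = 0
G(18) = mex{2,1,1} = 0
G(19) = mex{2,2,1} = 0
G(20) = mex{2,2,1} = 0
G_C(20) = 0.
Combined Grundy value = 2 ⊕ 1 ⊕ 0 = 3.
A winning move leaves total XOR = 0, i.e. changes one component's Grundy value g to g ⊕ X where X is the current total.
Stack A: need g' = 2⊕3 = 1. Options: 26−1→G=1, 26−4→G=0, 26−8→G=1, 26−9→G=0. Hits: 2.
Stack B: need g' = 1⊕3 = 2. Options: 25−1→G=0, 25−5→G=0. Hits: 0.
Stack C: need g' = 0⊕3 = 3. Options: 20−6→G=2, 20−7→G=2, 20−9→G=1. Hits: 0.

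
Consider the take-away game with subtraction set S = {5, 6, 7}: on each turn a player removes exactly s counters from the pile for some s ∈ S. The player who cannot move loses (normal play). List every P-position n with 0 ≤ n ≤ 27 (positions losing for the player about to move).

0, 1, 2, 3, 4, 12, 13, 14, 15, 16, 24, 25, 26, 27

n :  0  1  2  3  4  5  6  7  8  9 10 11 12 13 14 15 16 17 18 19 20 21 22 23 24 25 26 27
G :  0  0  0  0  0  1  1  1  1  1  2  2  0  0  0  0  0  1  1  1  1  1  2  2  0  0  0  0
P-positions are exactly the n with G(n) = 0.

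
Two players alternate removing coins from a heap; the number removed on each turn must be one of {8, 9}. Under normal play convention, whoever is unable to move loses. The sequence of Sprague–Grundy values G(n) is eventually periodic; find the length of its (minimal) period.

G(0) = 0
G(1) = mex{} = 0
G(2) = mex{} = 0
G(3) = mex{} = 0
G(4) = mex{} = 0
G(5) = mex{} = 0
G(6) = mex{} = 0
G(7) = mex{} = 0
G(8) = mex{0} = 1
G(9) = mex{0,0} = 1
G(10) = mex{0,0} = 1
G(11) = mex{0,0} = 1
G(12) = mex{0,0} = 1
G(13) = mex{0,0} = 1
G(14) = mex{0,0} = 1
G(15) = mex{0,0} = 1
G(16) = mex{1,0} = 2
G(17) = mex{1,1} = 0
G(18) = mex{1,1} = 0
G(19) = mex{1,1} = 0
G(20) = mex{1,1} = 0
G(21) = mex{1,1} = 0
G(22) = mex{1,1} = 0
G(23) = mex{1,1} = 0
G(24) = mex{2,1} = 0
G(25) = mex{0,2} = 1
G(26) = mex{0,0} = 1
G(27) = mex{0,0} = 1
G(28) = mex{0,0} = 1
G(29) = mex{0,0} = 1
G(30) = mex{0,0} = 1
G(31) = mex{0,0} = 1
G(32) = mex{0,0} = 1
G(33) = mex{1,0} = 2
G(34) = mex{1,1} = 0
G(35) = mex{1,1} = 0
G(n+17) = G(n) holds for n = 0,…,8 (a full window of length max(S) = 9), so the sequence is purely periodic with period 17.

17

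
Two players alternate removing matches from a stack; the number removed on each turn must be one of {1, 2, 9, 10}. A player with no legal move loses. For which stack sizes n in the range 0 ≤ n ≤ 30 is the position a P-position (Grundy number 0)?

G(0) = 0
G(1) = mex{0} = 1
G(2) = mex{1,0} = 2
G(3) = mex{2,1} = 0
G(4) = mex{0,2} = 1
G(5) = mex{1,0} = 2
G(6) = mex{2,1} = 0
G(7) = mex{0,2} = 1
G(8) = mex{1,0} = 2
G(9) = mex{2,1,0} = 3
G(10) = mex{3,2,1,0} = 4
G(11) = mex{4,3,2,1} = 0
G(12) = mex{0,4,0,2} = 1
G(13) = mex{1,0,1,0} = 2
G(14) = mex{2,1,2,1} = 0
G(15) = mex{0,2,0,2} = 1
G(16) = mex{1,0,1,0} = 2
G(17) = mex{2,1,2,1} = 0
G(18) = mex{0,2,3,2} = 1
G(19) = mex{1,0,4,3} = 2
G(20) = mex{2,1,0,4} = 3
G(21) = mex{3,2,1,0} = 4
G(22) = mex{4,3,2,1} = 0
G(23) = mex{0,4,0,2} = 1
G(24) = mex{1,0,1,0} = 2
G(25) = mex{2,1,2,1} = 0
G(26) = mex{0,2,0,2} = 1
G(27) = mex{1,0,1,0} = 2
G(28) = mex{2,1,2,1} = 0
G(29) = mex{0,2,3,2} = 1
G(30) = mex{1,0,4,3} = 2
P-positions are exactly the n with G(n) = 0.

0, 3, 6, 11, 14, 17, 22, 25, 28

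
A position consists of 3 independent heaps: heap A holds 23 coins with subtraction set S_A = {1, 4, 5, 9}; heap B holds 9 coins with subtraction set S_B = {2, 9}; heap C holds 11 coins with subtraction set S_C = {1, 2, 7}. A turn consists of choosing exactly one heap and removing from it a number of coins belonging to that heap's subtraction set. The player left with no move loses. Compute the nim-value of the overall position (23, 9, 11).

3

Heap A, S = {1, 4, 5, 9}:
G(0) = 0
G(1) = mex{0} = 1
G(2) = mex{1} = 0
G(3) = mex{0} = 1
G(4) = mex{1,0} = 2
G(5) = mex{2,1,0} = 3
G(6) = mex{3,0,1} = 2
G(7) = mex{2,1,0} = 3
G(8) = mex{3,2,1} = 0
G(9) = mex{0,3,2,0} = 1
G(10) = mex{1,2,3,1} = 0
G(11) = mex{0,3,2,0} = 1
G(12) = mex{1,0,3,1} = 2
G(13) = mex{2,1,0,2} = 3
G(14) = mex{3,0,1,3} = 2
G(15) = mex{2,1,0,2} = 3
G(16) = mex{3,2,1,3} = 0
G(17) = mex{0,3,2,0} = 1
G(18) = mex{1,2,3,1} = 0
G(19) = mex{0,3,2,0} = 1
G(20) = mex{1,0,3,1} = 2
G(21) = mex{2,1,0,2} = 3
G(22) = mex{3,0,1,3} = 2
G(23) = mex{2,1,0,2} = 3
G_A(23) = 3.
Heap B, S = {2, 9}:
G(0) = 0
G(1) = mex{} = 0
G(2) = mex{0} = 1
G(3) = mex{0} = 1
G(4) = mex{1} = 0
G(5) = mex{1} = 0
G(6) = mex{0} = 1
G(7) = mex{0} = 1
G(8) = mex{1} = 0
G(9) = mex{1,0} = 2
G_B(9) = 2.
Heap C, S = {1, 2, 7}:
n :  0  1  2  3  4  5  6  7  8  9 10 11
G :  0  1  2  0  1  2  0  1  2  0  1  2
G_C(11) = 2.
Combined Grundy value = 3 ⊕ 2 ⊕ 2 = 3.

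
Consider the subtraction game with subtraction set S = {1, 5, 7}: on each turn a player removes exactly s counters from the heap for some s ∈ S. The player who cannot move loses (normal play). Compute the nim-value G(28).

n :  0  1  2  3  4  5  6  7  8  9 10 11 12 13 14 15 16 17 18 19 20 21 22 23 24 25 26 27 28
G :  0  1  0  1  0  1  0  1  0  1  0  1  0  1  0  1  0  1  0  1  0  1  0  1  0  1  0  1  0

0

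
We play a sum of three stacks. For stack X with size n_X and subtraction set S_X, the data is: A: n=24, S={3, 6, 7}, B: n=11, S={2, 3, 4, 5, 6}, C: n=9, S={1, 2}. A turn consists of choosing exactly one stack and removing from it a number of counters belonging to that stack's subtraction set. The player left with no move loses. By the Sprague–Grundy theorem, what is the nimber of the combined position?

0

Stack A, S = {3, 6, 7}:
n :  0  1  2  3  4  5  6  7  8  9 10 11 12 13 14 15 16 17 18 19 20 21 22 23 24
G :  0  0  0  1  1  1  2  2  2  3  0  0  0  1  1  1  2  2  2  3  0  0  0  1  1
G_A(24) = 1.
Stack B, S = {2, 3, 4, 5, 6}:
n :  0  1  2  3  4  5  6  7  8  9 10 11
G :  0  0  1  1  2  2  3  3  0  0  1  1
G_B(11) = 1.
Stack C, S = {1, 2}:
n : 0 1 2 3 4 5 6 7 8 9
G : 0 1 2 0 1 2 0 1 2 0
G_C(9) = 0.
Combined Grundy value = 1 ⊕ 1 ⊕ 0 = 0.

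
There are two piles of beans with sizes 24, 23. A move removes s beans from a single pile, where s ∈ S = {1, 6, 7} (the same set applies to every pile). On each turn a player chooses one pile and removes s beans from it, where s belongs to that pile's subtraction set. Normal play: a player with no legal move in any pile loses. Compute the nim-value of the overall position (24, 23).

3

All piles use S = {1, 6, 7}:
G(0) = 0
G(1) = mex{0} = 1
G(2) = mex{1} = 0
G(3) = mex{0} = 1
G(4) = mex{1} = 0
G(5) = mex{0} = 1
G(6) = mex{1,0} = 2
G(7) = mex{2,1,0} = 3
G(8) = mex{3,0,1} = 2
G(9) = mex{2,1,0} = 3
G(10) = mex{3,0,1} = 2
G(11) = mex{2,1,0} = 3
G(12) = mex{3,2,1} = 0
G(13) = mex{0,3,2} = 1
G(14) = mex{1,2,3} = 0
G(15) = mex{0,3,2} = 1
G(16) = mex{1,2,3} = 0
G(17) = mex{0,3,2} = 1
G(18) = mex{1,0,3} = 2
G(19) = mex{2,1,0} = 3
G(20) = mex{3,0,1} = 2
G(21) = mex{2,1,0} = 3
G(22) = mex{3,0,1} = 2
G(23) = mex{2,1,0} = 3
G(24) = mex{3,2,1} = 0
Pile A: G(24) = 0.
Pile B: G(23) = 3.
Combined Grundy value = 0 ⊕ 3 = 3.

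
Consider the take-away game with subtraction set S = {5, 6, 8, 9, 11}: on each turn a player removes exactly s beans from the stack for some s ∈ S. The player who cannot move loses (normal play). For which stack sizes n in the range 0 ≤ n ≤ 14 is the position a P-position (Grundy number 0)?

n :  0  1  2  3  4  5  6  7  8  9 10 11 12 13 14
G :  0  0  0  0  0  1  1  1  1  1  2  2  2  2  2
P-positions are exactly the n with G(n) = 0.

0, 1, 2, 3, 4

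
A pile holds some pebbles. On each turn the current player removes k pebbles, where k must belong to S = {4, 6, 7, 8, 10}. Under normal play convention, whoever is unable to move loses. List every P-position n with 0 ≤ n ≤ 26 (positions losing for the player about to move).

0, 1, 2, 3, 14, 15, 16, 17

G(0) = 0
G(1) = mex{} = 0
G(2) = mex{} = 0
G(3) = mex{} = 0
G(4) = mex{0} = 1
G(5) = mex{0} = 1
G(6) = mex{0,0} = 1
G(7) = mex{0,0,0} = 1
G(8) = mex{1,0,0,0} = 2
G(9) = mex{1,0,0,0} = 2
G(10) = mex{1,1,0,0,0} = 2
G(11) = mex{1,1,1,0,0} = 2
G(12) = mex{2,1,1,1,0} = 3
G(13) = mex{2,1,1,1,0} = 3
G(14) = mex{2,2,1,1,1} = 0
G(15) = mex{2,2,2,1,1} = 0
G(16) = mex{3,2,2,2,1} = 0
G(17) = mex{3,2,2,2,1} = 0
G(18) = mex{0,3,2,2,2} = 1
G(19) = mex{0,3,3,2,2} = 1
G(20) = mex{0,0,3,3,2} = 1
G(21) = mex{0,0,0,3,2} = 1
G(22) = mex{1,0,0,0,3} = 2
G(23) = mex{1,0,0,0,3} = 2
G(24) = mex{1,1,0,0,0} = 2
G(25) = mex{1,1,1,0,0} = 2
G(26) = mex{2,1,1,1,0} = 3
P-positions are exactly the n with G(n) = 0.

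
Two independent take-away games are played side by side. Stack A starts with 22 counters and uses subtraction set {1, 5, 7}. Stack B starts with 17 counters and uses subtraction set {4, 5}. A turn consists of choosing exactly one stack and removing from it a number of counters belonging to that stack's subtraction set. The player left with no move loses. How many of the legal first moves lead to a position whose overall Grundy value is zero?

1

Stack A, S = {1, 5, 7}:
n :  0  1  2  3  4  5  6  7  8  9 10 11 12 13 14 15 16 17 18 19 20 21 22
G :  0  1  0  1  0  1  0  1  0  1  0  1  0  1  0  1  0  1  0  1  0  1  0
G_A(22) = 0.
Stack B, S = {4, 5}:
G(0) = 0
G(1) = mex{} = 0
G(2) = mex{} = 0
G(3) = mex{} = 0
G(4) = mex{0} = 1
G(5) = mex{0,0} = 1
G(6) = mex{0,0} = 1
G(7) = mex{0,0} = 1
G(8) = mex{1,0} = 2
G(9) = mex{1,1} = 0
G(10) = mex{1,1} = 0
G(11) = mex{1,1} = 0
G(12) = mex{2,1} = 0
G(13) = mex{0,2} = 1
G(14) = mex{0,0} = 1
G(15) = mex{0,0} = 1
G(16) = mex{0,0} = 1
G(17) = mex{1,0} = 2
G_B(17) = 2.
Combined Grundy value = 0 ⊕ 2 = 2.
A winning move leaves total XOR = 0, i.e. changes one component's Grundy value g to g ⊕ X where X is the current total.
Stack A: need g' = 0⊕2 = 2. Options: 22−1→G=1, 22−5→G=1, 22−7→G=1. Hits: 0.
Stack B: need g' = 2⊕2 = 0. Options: 17−4→G=1, 17−5→G=0. Hits: 1.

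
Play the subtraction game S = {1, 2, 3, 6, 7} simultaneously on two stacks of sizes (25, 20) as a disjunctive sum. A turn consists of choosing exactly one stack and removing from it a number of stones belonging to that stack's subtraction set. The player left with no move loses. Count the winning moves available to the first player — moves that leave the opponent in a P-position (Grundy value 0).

3

All stacks use S = {1, 2, 3, 6, 7}:
G(0) = 0
G(1) = mex{0} = 1
G(2) = mex{1,0} = 2
G(3) = mex{2,1,0} = 3
G(4) = mex{3,2,1} = 0
G(5) = mex{0,3,2} = 1
G(6) = mex{1,0,3,0} = 2
G(7) = mex{2,1,0,1,0} = 3
G(8) = mex{3,2,1,2,1} = 0
G(9) = mex{0,3,2,3,2} = 1
G(10) = mex{1,0,3,0,3} = 2
G(11) = mex{2,1,0,1,0} = 3
G(12) = mex{3,2,1,2,1} = 0
G(13) = mex{0,3,2,3,2} = 1
G(14) = mex{1,0,3,0,3} = 2
G(15) = mex{2,1,0,1,0} = 3
G(16) = mex{3,2,1,2,1} = 0
G(17) = mex{0,3,2,3,2} = 1
G(18) = mex{1,0,3,0,3} = 2
G(19) = mex{2,1,0,1,0} = 3
G(20) = mex{3,2,1,2,1} = 0
G(21) = mex{0,3,2,3,2} = 1
G(22) = mex{1,0,3,0,3} = 2
G(23) = mex{2,1,0,1,0} = 3
G(24) = mex{3,2,1,2,1} = 0
G(25) = mex{0,3,2,3,2} = 1
Stack A: G(25) = 1.
Stack B: G(20) = 0.
Combined Grundy value = 1 ⊕ 0 = 1.
A winning move leaves total XOR = 0, i.e. changes one component's Grundy value g to g ⊕ X where X is the current total.
Stack A: need g' = 1⊕1 = 0. Options: 25−1→G=0, 25−2→G=3, 25−3→G=2, 25−6→G=3, 25−7→G=2. Hits: 1.
Stack B: need g' = 0⊕1 = 1. Options: 20−1→G=3, 20−2→G=2, 20−3→G=1, 20−6→G=2, 20−7→G=1. Hits: 2.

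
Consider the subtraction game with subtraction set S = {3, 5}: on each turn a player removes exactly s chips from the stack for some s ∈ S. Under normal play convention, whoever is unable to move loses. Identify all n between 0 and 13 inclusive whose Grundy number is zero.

G(0) = 0
G(1) = mex{} = 0
G(2) = mex{} = 0
G(3) = mex{0} = 1
G(4) = mex{0} = 1
G(5) = mex{0,0} = 1
G(6) = mex{1,0} = 2
G(7) = mex{1,0} = 2
G(8) = mex{1,1} = 0
G(9) = mex{2,1} = 0
G(10) = mex{2,1} = 0
G(11) = mex{0,2} = 1
G(12) = mex{0,2} = 1
G(13) = mex{0,0} = 1
P-positions are exactly the n with G(n) = 0.

0, 1, 2, 8, 9, 10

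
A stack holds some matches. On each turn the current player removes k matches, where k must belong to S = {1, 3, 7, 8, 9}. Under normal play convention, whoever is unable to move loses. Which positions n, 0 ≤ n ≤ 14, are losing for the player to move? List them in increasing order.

0, 2, 4, 6

n :  0  1  2  3  4  5  6  7  8  9 10 11 12 13 14
G :  0  1  0  1  0  1  0  1  2  3  2  3  2  3  2
P-positions are exactly the n with G(n) = 0.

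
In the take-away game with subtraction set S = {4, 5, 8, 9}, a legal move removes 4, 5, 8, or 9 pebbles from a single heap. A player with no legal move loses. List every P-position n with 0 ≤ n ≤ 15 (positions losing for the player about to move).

n :  0  1  2  3  4  5  6  7  8  9 10 11 12 13 14 15
G :  0  0  0  0  1  1  1  1  2  2  2  2  3  0  0  0
P-positions are exactly the n with G(n) = 0.

0, 1, 2, 3, 13, 14, 15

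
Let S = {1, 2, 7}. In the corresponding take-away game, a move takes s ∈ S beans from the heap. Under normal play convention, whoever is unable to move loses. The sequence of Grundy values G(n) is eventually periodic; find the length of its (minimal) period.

G(0) = 0
G(1) = mex{0} = 1
G(2) = mex{1,0} = 2
G(3) = mex{2,1} = 0
G(4) = mex{0,2} = 1
G(5) = mex{1,0} = 2
G(6) = mex{2,1} = 0
G(7) = mex{0,2,0} = 1
G(8) = mex{1,0,1} = 2
G(9) = mex{2,1,2} = 0
G(10) = mex{0,2,0} = 1
G(11) = mex{1,0,1} = 2
G(12) = mex{2,1,2} = 0
G(13) = mex{0,2,0} = 1
G(14) = mex{1,0,1} = 2
G(n+3) = G(n) holds for n = 0,…,6 (a full window of length max(S) = 7), so the sequence is purely periodic with period 3.

3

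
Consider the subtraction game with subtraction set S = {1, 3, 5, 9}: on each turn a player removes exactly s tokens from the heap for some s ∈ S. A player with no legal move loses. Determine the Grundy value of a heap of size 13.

G(0) = 0
G(1) = mex{0} = 1
G(2) = mex{1} = 0
G(3) = mex{0,0} = 1
G(4) = mex{1,1} = 0
G(5) = mex{0,0,0} = 1
G(6) = mex{1,1,1} = 0
G(7) = mex{0,0,0} = 1
G(8) = mex{1,1,1} = 0
G(9) = mex{0,0,0,0} = 1
G(10) = mex{1,1,1,1} = 0
G(11) = mex{0,0,0,0} = 1
G(12) = mex{1,1,1,1} = 0
G(13) = mex{0,0,0,0} = 1

1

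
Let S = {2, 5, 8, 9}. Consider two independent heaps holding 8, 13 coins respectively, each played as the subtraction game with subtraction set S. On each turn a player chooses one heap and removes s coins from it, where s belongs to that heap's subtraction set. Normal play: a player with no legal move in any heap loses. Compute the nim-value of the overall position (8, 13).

All heaps use S = {2, 5, 8, 9}:
G(0) = 0
G(1) = mex{} = 0
G(2) = mex{0} = 1
G(3) = mex{0} = 1
G(4) = mex{1} = 0
G(5) = mex{1,0} = 2
G(6) = mex{0,0} = 1
G(7) = mex{2,1} = 0
G(8) = mex{1,1,0} = 2
G(9) = mex{0,0,0,0} = 1
G(10) = mex{2,2,1,0} = 3
G(11) = mex{1,1,1,1} = 0
G(12) = mex{3,0,0,1} = 2
G(13) = mex{0,2,2,0} = 1
Heap A: G(8) = 2.
Heap B: G(13) = 1.
Combined Grundy value = 2 ⊕ 1 = 3.

3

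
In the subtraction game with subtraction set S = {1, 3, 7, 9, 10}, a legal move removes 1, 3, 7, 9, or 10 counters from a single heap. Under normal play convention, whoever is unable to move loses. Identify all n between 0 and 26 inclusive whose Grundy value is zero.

G(0) = 0
G(1) = mex{0} = 1
G(2) = mex{1} = 0
G(3) = mex{0,0} = 1
G(4) = mex{1,1} = 0
G(5) = mex{0,0} = 1
G(6) = mex{1,1} = 0
G(7) = mex{0,0,0} = 1
G(8) = mex{1,1,1} = 0
G(9) = mex{0,0,0,0} = 1
G(10) = mex{1,1,1,1,0} = 2
G(11) = mex{2,0,0,0,1} = 3
G(12) = mex{3,1,1,1,0} = 2
G(13) = mex{2,2,0,0,1} = 3
G(14) = mex{3,3,1,1,0} = 2
G(15) = mex{2,2,0,0,1} = 3
G(16) = mex{3,3,1,1,0} = 2
G(17) = mex{2,2,2,0,1} = 3
G(18) = mex{3,3,3,1,0} = 2
G(19) = mex{2,2,2,2,1} = 0
G(20) = mex{0,3,3,3,2} = 1
G(21) = mex{1,2,2,2,3} = 0
G(22) = mex{0,0,3,3,2} = 1
G(23) = mex{1,1,2,2,3} = 0
G(24) = mex{0,0,3,3,2} = 1
G(25) = mex{1,1,2,2,3} = 0
G(26) = mex{0,0,0,3,2} = 1
P-positions are exactly the n with G(n) = 0.

0, 2, 4, 6, 8, 19, 21, 23, 25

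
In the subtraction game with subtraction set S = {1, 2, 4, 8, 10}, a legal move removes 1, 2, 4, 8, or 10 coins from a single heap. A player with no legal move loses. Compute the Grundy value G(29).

2

n :  0  1  2  3  4  5  6  7  8  9 10 11 12 13 14 15 16 17 18 19 20 21 22 23 24 25 26 27 28 29
G :  0  1  2  0  1  2  0  1  2  0  1  2  0  1  2  0  1  2  0  1  2  0  1  2  0  1  2  0  1  2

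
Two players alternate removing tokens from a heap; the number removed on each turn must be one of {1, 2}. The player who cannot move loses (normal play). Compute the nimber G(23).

G(0) = 0
G(1) = mex{0} = 1
G(2) = mex{1,0} = 2
G(3) = mex{2,1} = 0
G(4) = mex{0,2} = 1
G(5) = mex{1,0} = 2
G(6) = mex{2,1} = 0
G(7) = mex{0,2} = 1
G(8) = mex{1,0} = 2
G(9) = mex{2,1} = 0
G(10) = mex{0,2} = 1
G(11) = mex{1,0} = 2
G(12) = mex{2,1} = 0
G(13) = mex{0,2} = 1
G(14) = mex{1,0} = 2
G(15) = mex{2,1} = 0
G(16) = mex{0,2} = 1
G(17) = mex{1,0} = 2
G(18) = mex{2,1} = 0
G(19) = mex{0,2} = 1
G(20) = mex{1,0} = 2
G(21) = mex{2,1} = 0
G(22) = mex{0,2} = 1
G(23) = mex{1,0} = 2

2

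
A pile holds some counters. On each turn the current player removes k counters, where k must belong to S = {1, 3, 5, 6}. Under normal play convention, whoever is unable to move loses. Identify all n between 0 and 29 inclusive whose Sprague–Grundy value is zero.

0, 2, 4, 11, 13, 15, 22, 24, 26

G(0) = 0
G(1) = mex{0} = 1
G(2) = mex{1} = 0
G(3) = mex{0,0} = 1
G(4) = mex{1,1} = 0
G(5) = mex{0,0,0} = 1
G(6) = mex{1,1,1,0} = 2
G(7) = mex{2,0,0,1} = 3
G(8) = mex{3,1,1,0} = 2
G(9) = mex{2,2,0,1} = 3
G(10) = mex{3,3,1,0} = 2
G(11) = mex{2,2,2,1} = 0
G(12) = mex{0,3,3,2} = 1
G(13) = mex{1,2,2,3} = 0
G(14) = mex{0,0,3,2} = 1
G(15) = mex{1,1,2,3} = 0
G(16) = mex{0,0,0,2} = 1
G(17) = mex{1,1,1,0} = 2
G(18) = mex{2,0,0,1} = 3
G(19) = mex{3,1,1,0} = 2
G(20) = mex{2,2,0,1} = 3
G(21) = mex{3,3,1,0} = 2
G(22) = mex{2,2,2,1} = 0
G(23) = mex{0,3,3,2} = 1
G(24) = mex{1,2,2,3} = 0
G(25) = mex{0,0,3,2} = 1
G(26) = mex{1,1,2,3} = 0
G(27) = mex{0,0,0,2} = 1
G(28) = mex{1,1,1,0} = 2
G(29) = mex{2,0,0,1} = 3
P-positions are exactly the n with G(n) = 0.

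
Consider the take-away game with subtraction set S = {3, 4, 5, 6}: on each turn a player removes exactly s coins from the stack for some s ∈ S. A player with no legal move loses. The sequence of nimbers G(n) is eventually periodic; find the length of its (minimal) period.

G(0) = 0
G(1) = mex{} = 0
G(2) = mex{} = 0
G(3) = mex{0} = 1
G(4) = mex{0,0} = 1
G(5) = mex{0,0,0} = 1
G(6) = mex{1,0,0,0} = 2
G(7) = mex{1,1,0,0} = 2
G(8) = mex{1,1,1,0} = 2
G(9) = mex{2,1,1,1} = 0
G(10) = mex{2,2,1,1} = 0
G(11) = mex{2,2,2,1} = 0
G(12) = mex{0,2,2,2} = 1
G(13) = mex{0,0,2,2} = 1
G(14) = mex{0,0,0,2} = 1
G(15) = mex{1,0,0,0} = 2
G(16) = mex{1,1,0,0} = 2
G(17) = mex{1,1,1,0} = 2
G(18) = mex{2,1,1,1} = 0
G(19) = mex{2,2,1,1} = 0
G(n+9) = G(n) holds for n = 0,…,5 (a full window of length max(S) = 6), so the sequence is purely periodic with period 9.

9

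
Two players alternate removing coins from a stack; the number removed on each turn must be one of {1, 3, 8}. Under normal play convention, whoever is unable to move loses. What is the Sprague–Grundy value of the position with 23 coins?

n :  0  1  2  3  4  5  6  7  8  9 10 11 12 13 14 15 16 17 18 19 20 21 22 23
G :  0  1  0  1  0  1  0  1  2  3  2  0  1  0  1  0  1  0  1  2  3  2  0  1

1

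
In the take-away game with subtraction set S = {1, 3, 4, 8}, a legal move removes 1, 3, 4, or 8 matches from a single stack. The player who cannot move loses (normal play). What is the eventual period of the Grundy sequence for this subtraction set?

n :  0  1  2  3  4  5  6  7  8  9 10 11 12 13 14 15 16
G :  0  1  0  1  2  3  2  0  1  0  1  2  3  2  0  1  0
G(n+7) = G(n) holds for n = 0,…,7 (a full window of length max(S) = 8), so the sequence is purely periodic with period 7.

7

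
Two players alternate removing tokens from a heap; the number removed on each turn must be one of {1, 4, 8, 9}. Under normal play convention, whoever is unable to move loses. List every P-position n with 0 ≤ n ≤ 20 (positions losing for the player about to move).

0, 2, 5, 7, 12, 17, 19

G(0) = 0
G(1) = mex{0} = 1
G(2) = mex{1} = 0
G(3) = mex{0} = 1
G(4) = mex{1,0} = 2
G(5) = mex{2,1} = 0
G(6) = mex{0,0} = 1
G(7) = mex{1,1} = 0
G(8) = mex{0,2,0} = 1
G(9) = mex{1,0,1,0} = 2
G(10) = mex{2,1,0,1} = 3
G(11) = mex{3,0,1,0} = 2
G(12) = mex{2,1,2,1} = 0
G(13) = mex{0,2,0,2} = 1
G(14) = mex{1,3,1,0} = 2
G(15) = mex{2,2,0,1} = 3
G(16) = mex{3,0,1,0} = 2
G(17) = mex{2,1,2,1} = 0
G(18) = mex{0,2,3,2} = 1
G(19) = mex{1,3,2,3} = 0
G(20) = mex{0,2,0,2} = 1
P-positions are exactly the n with G(n) = 0.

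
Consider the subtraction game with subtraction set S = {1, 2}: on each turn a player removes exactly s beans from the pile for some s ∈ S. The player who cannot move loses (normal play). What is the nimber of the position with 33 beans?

0

n :  0  1  2  3  4  5  6  7  8  9 10 11 12 13 14 15 16 17 18 19 20 21 22 23 24 25 26 27 28 29 30 31 32 33
G :  0  1  2  0  1  2  0  1  2  0  1  2  0  1  2  0  1  2  0  1  2  0  1  2  0  1  2  0  1  2  0  1  2  0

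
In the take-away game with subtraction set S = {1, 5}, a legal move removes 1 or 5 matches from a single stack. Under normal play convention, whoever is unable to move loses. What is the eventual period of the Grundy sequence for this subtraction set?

2

n :  0  1  2  3  4  5  6  7  8  9 10 11 12 13 14
G :  0  1  0  1  0  1  0  1  0  1  0  1  0  1  0
G(n+2) = G(n) holds for n = 0,…,4 (a full window of length max(S) = 5), so the sequence is purely periodic with period 2.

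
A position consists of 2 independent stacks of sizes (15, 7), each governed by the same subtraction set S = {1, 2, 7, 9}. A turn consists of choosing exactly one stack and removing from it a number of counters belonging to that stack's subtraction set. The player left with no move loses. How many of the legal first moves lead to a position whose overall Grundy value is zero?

0

All stacks use S = {1, 2, 7, 9}:
n :  0  1  2  3  4  5  6  7  8  9 10 11 12 13 14 15
G :  0  1  2  0  1  2  0  1  2  3  4  0  1  2  0  1
Stack A: G(15) = 1.
Stack B: G(7) = 1.
Combined Grundy value = 1 ⊕ 1 = 0.
A winning move leaves total XOR = 0, i.e. changes one component's Grundy value g to g ⊕ X where X is the current total.
Stack A: target g' = 1⊕0 = 1, but every legal move changes the Grundy value (mex property), so 0 moves.
Stack B: target g' = 1⊕0 = 1, but every legal move changes the Grundy value (mex property), so 0 moves.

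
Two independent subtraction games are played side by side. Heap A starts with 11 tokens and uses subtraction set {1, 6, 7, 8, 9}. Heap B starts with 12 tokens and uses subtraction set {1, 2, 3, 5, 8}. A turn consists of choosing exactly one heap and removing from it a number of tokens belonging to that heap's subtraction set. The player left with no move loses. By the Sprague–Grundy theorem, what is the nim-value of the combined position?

Heap A, S = {1, 6, 7, 8, 9}:
n :  0  1  2  3  4  5  6  7  8  9 10 11
G :  0  1  0  1  0  1  2  3  2  3  2  3
G_A(11) = 3.
Heap B, S = {1, 2, 3, 5, 8}:
G(0) = 0
G(1) = mex{0} = 1
G(2) = mex{1,0} = 2
G(3) = mex{2,1,0} = 3
G(4) = mex{3,2,1} = 0
G(5) = mex{0,3,2,0} = 1
G(6) = mex{1,0,3,1} = 2
G(7) = mex{2,1,0,2} = 3
G(8) = mex{3,2,1,3,0} = 4
G(9) = mex{4,3,2,0,1} = 5
G(10) = mex{5,4,3,1,2} = 0
G(11) = mex{0,5,4,2,3} = 1
G(12) = mex{1,0,5,3,0} = 2
G_B(12) = 2.
Combined Grundy value = 3 ⊕ 2 = 1.

1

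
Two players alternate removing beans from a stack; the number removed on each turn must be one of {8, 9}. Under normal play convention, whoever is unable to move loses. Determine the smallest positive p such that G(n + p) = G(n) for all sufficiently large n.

n :  0  1  2  3  4  5  6  7  8  9 10 11 12 13 14 15 16 17 18 19 20 21 22 23 24 25 26 27 28 29 30 31 32 33 34 35
G :  0  0  0  0  0  0  0  0  1  1  1  1  1  1  1  1  2  0  0  0  0  0  0  0  0  1  1  1  1  1  1  1  1  2  0  0
G(n+17) = G(n) holds for n = 0,…,8 (a full window of length max(S) = 9), so the sequence is purely periodic with period 17.

17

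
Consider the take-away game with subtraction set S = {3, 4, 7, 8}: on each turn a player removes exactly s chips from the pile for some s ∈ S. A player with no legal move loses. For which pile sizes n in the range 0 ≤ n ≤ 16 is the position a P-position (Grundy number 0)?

G(0) = 0
G(1) = mex{} = 0
G(2) = mex{} = 0
G(3) = mex{0} = 1
G(4) = mex{0,0} = 1
G(5) = mex{0,0} = 1
G(6) = mex{1,0} = 2
G(7) = mex{1,1,0} = 2
G(8) = mex{1,1,0,0} = 2
G(9) = mex{2,1,0,0} = 3
G(10) = mex{2,2,1,0} = 3
G(11) = mex{2,2,1,1} = 0
G(12) = mex{3,2,1,1} = 0
G(13) = mex{3,3,2,1} = 0
G(14) = mex{0,3,2,2} = 1
G(15) = mex{0,0,2,2} = 1
G(16) = mex{0,0,3,2} = 1
P-positions are exactly the n with G(n) = 0.

0, 1, 2, 11, 12, 13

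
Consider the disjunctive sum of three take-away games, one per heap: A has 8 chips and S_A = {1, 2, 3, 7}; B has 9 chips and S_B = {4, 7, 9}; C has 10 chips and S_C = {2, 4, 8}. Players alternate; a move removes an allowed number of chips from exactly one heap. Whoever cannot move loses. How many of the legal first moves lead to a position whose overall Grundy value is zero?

Heap A, S = {1, 2, 3, 7}:
G(0) = 0
G(1) = mex{0} = 1
G(2) = mex{1,0} = 2
G(3) = mex{2,1,0} = 3
G(4) = mex{3,2,1} = 0
G(5) = mex{0,3,2} = 1
G(6) = mex{1,0,3} = 2
G(7) = mex{2,1,0,0} = 3
G(8) = mex{3,2,1,1} = 0
G_A(8) = 0.
Heap B, S = {4, 7, 9}:
G(0) = 0
G(1) = mex{} = 0
G(2) = mex{} = 0
G(3) = mex{} = 0
G(4) = mex{0} = 1
G(5) = mex{0} = 1
G(6) = mex{0} = 1
G(7) = mex{0,0} = 1
G(8) = mex{1,0} = 2
G(9) = mex{1,0,0} = 2
G_B(9) = 2.
Heap C, S = {2, 4, 8}:
n :  0  1  2  3  4  5  6  7  8  9 10
G :  0  0  1  1  2  2  0  0  1  1  2
G_C(10) = 2.
Combined Grundy value = 0 ⊕ 2 ⊕ 2 = 0.
A winning move leaves total XOR = 0, i.e. changes one component's Grundy value g to g ⊕ X where X is the current total.
Heap A: target g' = 0⊕0 = 0, but every legal move changes the Grundy value (mex property), so 0 moves.
Heap B: target g' = 2⊕0 = 2, but every legal move changes the Grundy value (mex property), so 0 moves.
Heap C: target g' = 2⊕0 = 2, but every legal move changes the Grundy value (mex property), so 0 moves.

0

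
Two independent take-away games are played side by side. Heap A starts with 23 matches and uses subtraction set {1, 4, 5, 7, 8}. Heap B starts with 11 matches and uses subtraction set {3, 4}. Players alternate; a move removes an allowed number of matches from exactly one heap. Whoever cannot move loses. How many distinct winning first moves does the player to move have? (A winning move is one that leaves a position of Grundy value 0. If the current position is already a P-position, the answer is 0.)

Heap A, S = {1, 4, 5, 7, 8}:
G(0) = 0
G(1) = mex{0} = 1
G(2) = mex{1} = 0
G(3) = mex{0} = 1
G(4) = mex{1,0} = 2
G(5) = mex{2,1,0} = 3
G(6) = mex{3,0,1} = 2
G(7) = mex{2,1,0,0} = 3
G(8) = mex{3,2,1,1,0} = 4
G(9) = mex{4,3,2,0,1} = 5
G(10) = mex{5,2,3,1,0} = 4
G(11) = mex{4,3,2,2,1} = 0
G(12) = mex{0,4,3,3,2} = 1
G(13) = mex{1,5,4,2,3} = 0
G(14) = mex{0,4,5,3,2} = 1
G(15) = mex{1,0,4,4,3} = 2
G(16) = mex{2,1,0,5,4} = 3
G(17) = mex{3,0,1,4,5} = 2
G(18) = mex{2,1,0,0,4} = 3
G(19) = mex{3,2,1,1,0} = 4
G(20) = mex{4,3,2,0,1} = 5
G(21) = mex{5,2,3,1,0} = 4
G(22) = mex{4,3,2,2,1} = 0
G(23) = mex{0,4,3,3,2} = 1
G_A(23) = 1.
Heap B, S = {3, 4}:
n :  0  1  2  3  4  5  6  7  8  9 10 11
G :  0  0  0  1  1  1  2  0  0  0  1  1
G_B(11) = 1.
Combined Grundy value = 1 ⊕ 1 = 0.
A winning move leaves total XOR = 0, i.e. changes one component's Grundy value g to g ⊕ X where X is the current total.
Heap A: target g' = 1⊕0 = 1, but every legal move changes the Grundy value (mex property), so 0 moves.
Heap B: target g' = 1⊕0 = 1, but every legal move changes the Grundy value (mex property), so 0 moves.

0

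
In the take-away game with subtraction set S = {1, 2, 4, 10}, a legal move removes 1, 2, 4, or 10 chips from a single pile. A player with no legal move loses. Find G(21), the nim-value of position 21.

0

G(0) = 0
G(1) = mex{0} = 1
G(2) = mex{1,0} = 2
G(3) = mex{2,1} = 0
G(4) = mex{0,2,0} = 1
G(5) = mex{1,0,1} = 2
G(6) = mex{2,1,2} = 0
G(7) = mex{0,2,0} = 1
G(8) = mex{1,0,1} = 2
G(9) = mex{2,1,2} = 0
G(10) = mex{0,2,0,0} = 1
G(11) = mex{1,0,1,1} = 2
G(12) = mex{2,1,2,2} = 0
G(13) = mex{0,2,0,0} = 1
G(14) = mex{1,0,1,1} = 2
G(15) = mex{2,1,2,2} = 0
G(16) = mex{0,2,0,0} = 1
G(17) = mex{1,0,1,1} = 2
G(18) = mex{2,1,2,2} = 0
G(19) = mex{0,2,0,0} = 1
G(20) = mex{1,0,1,1} = 2
G(21) = mex{2,1,2,2} = 0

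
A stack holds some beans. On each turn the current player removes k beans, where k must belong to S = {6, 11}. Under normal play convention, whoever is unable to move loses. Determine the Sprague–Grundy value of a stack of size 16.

2

n :  0  1  2  3  4  5  6  7  8  9 10 11 12 13 14 15 16
G :  0  0  0  0  0  0  1  1  1  1  1  1  2  2  2  2  2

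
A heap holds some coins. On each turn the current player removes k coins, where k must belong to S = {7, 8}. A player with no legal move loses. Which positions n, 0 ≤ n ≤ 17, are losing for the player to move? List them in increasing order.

n :  0  1  2  3  4  5  6  7  8  9 10 11 12 13 14 15 16 17
G :  0  0  0  0  0  0  0  1  1  1  1  1  1  1  2  0  0  0
P-positions are exactly the n with G(n) = 0.

0, 1, 2, 3, 4, 5, 6, 15, 16, 17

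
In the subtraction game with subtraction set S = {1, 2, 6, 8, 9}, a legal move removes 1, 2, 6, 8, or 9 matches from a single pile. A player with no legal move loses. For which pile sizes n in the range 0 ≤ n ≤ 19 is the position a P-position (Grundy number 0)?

G(0) = 0
G(1) = mex{0} = 1
G(2) = mex{1,0} = 2
G(3) = mex{2,1} = 0
G(4) = mex{0,2} = 1
G(5) = mex{1,0} = 2
G(6) = mex{2,1,0} = 3
G(7) = mex{3,2,1} = 0
G(8) = mex{0,3,2,0} = 1
G(9) = mex{1,0,0,1,0} = 2
G(10) = mex{2,1,1,2,1} = 0
G(11) = mex{0,2,2,0,2} = 1
G(12) = mex{1,0,3,1,0} = 2
G(13) = mex{2,1,0,2,1} = 3
G(14) = mex{3,2,1,3,2} = 0
G(15) = mex{0,3,2,0,3} = 1
G(16) = mex{1,0,0,1,0} = 2
G(17) = mex{2,1,1,2,1} = 0
G(18) = mex{0,2,2,0,2} = 1
G(19) = mex{1,0,3,1,0} = 2
P-positions are exactly the n with G(n) = 0.

0, 3, 7, 10, 14, 17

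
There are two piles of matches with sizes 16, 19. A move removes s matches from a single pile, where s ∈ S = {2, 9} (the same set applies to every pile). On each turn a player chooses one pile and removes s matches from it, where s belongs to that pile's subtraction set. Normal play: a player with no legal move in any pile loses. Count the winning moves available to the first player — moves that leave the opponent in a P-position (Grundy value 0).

All piles use S = {2, 9}:
G(0) = 0
G(1) = mex{} = 0
G(2) = mex{0} = 1
G(3) = mex{0} = 1
G(4) = mex{1} = 0
G(5) = mex{1} = 0
G(6) = mex{0} = 1
G(7) = mex{0} = 1
G(8) = mex{1} = 0
G(9) = mex{1,0} = 2
G(10) = mex{0,0} = 1
G(11) = mex{2,1} = 0
G(12) = mex{1,1} = 0
G(13) = mex{0,0} = 1
G(14) = mex{0,0} = 1
G(15) = mex{1,1} = 0
G(16) = mex{1,1} = 0
G(17) = mex{0,0} = 1
G(18) = mex{0,2} = 1
G(19) = mex{1,1} = 0
Pile A: G(16) = 0.
Pile B: G(19) = 0.
Combined Grundy value = 0 ⊕ 0 = 0.
A winning move leaves total XOR = 0, i.e. changes one component's Grundy value g to g ⊕ X where X is the current total.
Pile A: target g' = 0⊕0 = 0, but every legal move changes the Grundy value (mex property), so 0 moves.
Pile B: target g' = 0⊕0 = 0, but every legal move changes the Grundy value (mex property), so 0 moves.

0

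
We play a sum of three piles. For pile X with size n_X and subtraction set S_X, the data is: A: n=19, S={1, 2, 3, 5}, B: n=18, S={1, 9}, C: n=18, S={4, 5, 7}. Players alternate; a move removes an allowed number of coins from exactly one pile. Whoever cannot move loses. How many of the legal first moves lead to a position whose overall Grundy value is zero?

1

Pile A, S = {1, 2, 3, 5}:
G(0) = 0
G(1) = mex{0} = 1
G(2) = mex{1,0} = 2
G(3) = mex{2,1,0} = 3
G(4) = mex{3,2,1} = 0
G(5) = mex{0,3,2,0} = 1
G(6) = mex{1,0,3,1} = 2
G(7) = mex{2,1,0,2} = 3
G(8) = mex{3,2,1,3} = 0
G(9) = mex{0,3,2,0} = 1
G(10) = mex{1,0,3,1} = 2
G(11) = mex{2,1,0,2} = 3
G(12) = mex{3,2,1,3} = 0
G(13) = mex{0,3,2,0} = 1
G(14) = mex{1,0,3,1} = 2
G(15) = mex{2,1,0,2} = 3
G(16) = mex{3,2,1,3} = 0
G(17) = mex{0,3,2,0} = 1
G(18) = mex{1,0,3,1} = 2
G(19) = mex{2,1,0,2} = 3
G_A(19) = 3.
Pile B, S = {1, 9}:
n :  0  1  2  3  4  5  6  7  8  9 10 11 12 13 14 15 16 17 18
G :  0  1  0  1  0  1  0  1  0  1  0  1  0  1  0  1  0  1  0
G_B(18) = 0.
Pile C, S = {4, 5, 7}:
G(0) = 0
G(1) = mex{} = 0
G(2) = mex{} = 0
G(3) = mex{} = 0
G(4) = mex{0} = 1
G(5) = mex{0,0} = 1
G(6) = mex{0,0} = 1
G(7) = mex{0,0,0} = 1
G(8) = mex{1,0,0} = 2
G(9) = mex{1,1,0} = 2
G(10) = mex{1,1,0} = 2
G(11) = mex{1,1,1} = 0
G(12) = mex{2,1,1} = 0
G(13) = mex{2,2,1} = 0
G(14) = mex{2,2,1} = 0
G(15) = mex{0,2,2} = 1
G(16) = mex{0,0,2} = 1
G(17) = mex{0,0,2} = 1
G(18) = mex{0,0,0} = 1
G_C(18) = 1.
Combined Grundy value = 3 ⊕ 0 ⊕ 1 = 2.
A winning move leaves total XOR = 0, i.e. changes one component's Grundy value g to g ⊕ X where X is the current total.
Pile A: need g' = 3⊕2 = 1. Options: 19−1→G=2, 19−2→G=1, 19−3→G=0, 19−5→G=2. Hits: 1.
Pile B: need g' = 0⊕2 = 2. Options: 18−1→G=1, 18−9→G=1. Hits: 0.
Pile C: need g' = 1⊕2 = 3. Options: 18−4→G=0, 18−5→G=0, 18−7→G=0. Hits: 0.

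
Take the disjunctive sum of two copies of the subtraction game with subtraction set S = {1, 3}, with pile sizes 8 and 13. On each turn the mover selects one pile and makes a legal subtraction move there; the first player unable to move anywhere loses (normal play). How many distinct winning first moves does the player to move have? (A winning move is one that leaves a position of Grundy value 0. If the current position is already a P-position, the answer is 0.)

4

All piles use S = {1, 3}:
n :  0  1  2  3  4  5  6  7  8  9 10 11 12 13
G :  0  1  0  1  0  1  0  1  0  1  0  1  0  1
Pile A: G(8) = 0.
Pile B: G(13) = 1.
Combined Grundy value = 0 ⊕ 1 = 1.
A winning move leaves total XOR = 0, i.e. changes one component's Grundy value g to g ⊕ X where X is the current total.
Pile A: need g' = 0⊕1 = 1. Options: 8−1→G=1, 8−3→G=1. Hits: 2.
Pile B: need g' = 1⊕1 = 0. Options: 13−1→G=0, 13−3→G=0. Hits: 2.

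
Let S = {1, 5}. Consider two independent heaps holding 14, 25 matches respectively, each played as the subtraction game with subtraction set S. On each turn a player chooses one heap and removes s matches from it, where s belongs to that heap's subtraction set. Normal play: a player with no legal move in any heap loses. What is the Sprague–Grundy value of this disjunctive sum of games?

1

All heaps use S = {1, 5}:
n :  0  1  2  3  4  5  6  7  8  9 10 11 12 13 14 15 16 17 18 19 20 21 22 23 24 25
G :  0  1  0  1  0  1  0  1  0  1  0  1  0  1  0  1  0  1  0  1  0  1  0  1  0  1
Heap A: G(14) = 0.
Heap B: G(25) = 1.
Combined Grundy value = 0 ⊕ 1 = 1.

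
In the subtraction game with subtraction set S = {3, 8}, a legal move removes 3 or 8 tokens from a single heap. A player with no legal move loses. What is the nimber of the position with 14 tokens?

1

G(0) = 0
G(1) = mex{} = 0
G(2) = mex{} = 0
G(3) = mex{0} = 1
G(4) = mex{0} = 1
G(5) = mex{0} = 1
G(6) = mex{1} = 0
G(7) = mex{1} = 0
G(8) = mex{1,0} = 2
G(9) = mex{0,0} = 1
G(10) = mex{0,0} = 1
G(11) = mex{2,1} = 0
G(12) = mex{1,1} = 0
G(13) = mex{1,1} = 0
G(14) = mex{0,0} = 1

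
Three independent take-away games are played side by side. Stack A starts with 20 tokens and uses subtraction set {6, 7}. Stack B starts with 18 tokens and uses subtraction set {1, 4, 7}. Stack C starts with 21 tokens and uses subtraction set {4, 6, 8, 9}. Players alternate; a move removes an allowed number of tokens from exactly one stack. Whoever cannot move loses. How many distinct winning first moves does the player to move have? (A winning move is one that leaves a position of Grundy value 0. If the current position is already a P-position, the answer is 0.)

1

Stack A, S = {6, 7}:
n :  0  1  2  3  4  5  6  7  8  9 10 11 12 13 14 15 16 17 18 19 20
G :  0  0  0  0  0  0  1  1  1  1  1  1  2  0  0  0  0  0  0  1  1
G_A(20) = 1.
Stack B, S = {1, 4, 7}:
G(0) = 0
G(1) = mex{0} = 1
G(2) = mex{1} = 0
G(3) = mex{0} = 1
G(4) = mex{1,0} = 2
G(5) = mex{2,1} = 0
G(6) = mex{0,0} = 1
G(7) = mex{1,1,0} = 2
G(8) = mex{2,2,1} = 0
G(9) = mex{0,0,0} = 1
G(10) = mex{1,1,1} = 0
G(11) = mex{0,2,2} = 1
G(12) = mex{1,0,0} = 2
G(13) = mex{2,1,1} = 0
G(14) = mex{0,0,2} = 1
G(15) = mex{1,1,0} = 2
G(16) = mex{2,2,1} = 0
G(17) = mex{0,0,0} = 1
G(18) = mex{1,1,1} = 0
G_B(18) = 0.
Stack C, S = {4, 6, 8, 9}:
n :  0  1  2  3  4  5  6  7  8  9 10 11 12 13 14 15 16 17 18 19 20 21
G :  0  0  0  0  1  1  1  1  2  2  2  2  3  0  0  0  0  1  1  1  1  2
G_C(21) = 2.
Combined Grundy value = 1 ⊕ 0 ⊕ 2 = 3.
A winning move leaves total XOR = 0, i.e. changes one component's Grundy value g to g ⊕ X where X is the current total.
Stack A: need g' = 1⊕3 = 2. Options: 20−6→G=0, 20−7→G=0. Hits: 0.
Stack B: need g' = 0⊕3 = 3. Options: 18−1→G=1, 18−4→G=1, 18−7→G=1. Hits: 0.
Stack C: need g' = 2⊕3 = 1. Options: 21−4→G=1, 21−6→G=0, 21−8→G=0, 21−9→G=3. Hits: 1.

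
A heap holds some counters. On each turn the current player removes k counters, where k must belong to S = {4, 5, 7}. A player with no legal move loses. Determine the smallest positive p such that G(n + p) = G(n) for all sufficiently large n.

n :  0  1  2  3  4  5  6  7  8  9 10 11 12 13 14 15 16 17 18 19 20 21 22 23
G :  0  0  0  0  1  1  1  1  2  2  2  0  0  0  0  1  1  1  1  2  2  2  0  0
G(n+11) = G(n) holds for n = 0,…,6 (a full window of length max(S) = 7), so the sequence is purely periodic with period 11.

11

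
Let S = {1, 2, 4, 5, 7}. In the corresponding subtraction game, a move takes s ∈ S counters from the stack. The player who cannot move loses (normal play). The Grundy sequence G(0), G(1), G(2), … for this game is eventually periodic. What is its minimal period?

n :  0  1  2  3  4  5  6  7  8  9 10 11 12 13 14
G :  0  1  2  0  1  2  0  1  2  0  1  2  0  1  2
G(n+3) = G(n) holds for n = 0,…,6 (a full window of length max(S) = 7), so the sequence is purely periodic with period 3.

3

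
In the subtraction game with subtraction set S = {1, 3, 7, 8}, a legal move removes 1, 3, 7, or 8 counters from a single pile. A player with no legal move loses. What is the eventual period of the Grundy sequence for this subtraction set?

15

n :  0  1  2  3  4  5  6  7  8  9 10 11 12 13 14 15 16 17 18 19 20 21 22 23 24 25 26 27 28 29 30 31
G :  0  1  0  1  0  1  0  1  2  3  2  3  2  3  2  0  1  0  1  0  1  0  1  2  3  2  3  2  3  2  0  1
G(n+15) = G(n) holds for n = 0,…,7 (a full window of length max(S) = 8), so the sequence is purely periodic with period 15.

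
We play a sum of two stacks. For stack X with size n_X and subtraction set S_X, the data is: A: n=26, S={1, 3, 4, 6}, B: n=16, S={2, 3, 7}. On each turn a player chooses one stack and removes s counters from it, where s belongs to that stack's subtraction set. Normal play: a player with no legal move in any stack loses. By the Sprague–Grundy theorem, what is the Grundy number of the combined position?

3

Stack A, S = {1, 3, 4, 6}:
n :  0  1  2  3  4  5  6  7  8  9 10 11 12 13 14 15 16 17 18 19 20 21 22 23 24 25 26
G :  0  1  0  1  2  3  2  0  1  0  1  2  3  2  0  1  0  1  2  3  2  0  1  0  1  2  3
G_A(26) = 3.
Stack B, S = {2, 3, 7}:
G(0) = 0
G(1) = mex{} = 0
G(2) = mex{0} = 1
G(3) = mex{0,0} = 1
G(4) = mex{1,0} = 2
G(5) = mex{1,1} = 0
G(6) = mex{2,1} = 0
G(7) = mex{0,2,0} = 1
G(8) = mex{0,0,0} = 1
G(9) = mex{1,0,1} = 2
G(10) = mex{1,1,1} = 0
G(11) = mex{2,1,2} = 0
G(12) = mex{0,2,0} = 1
G(13) = mex{0,0,0} = 1
G(14) = mex{1,0,1} = 2
G(15) = mex{1,1,1} = 0
G(16) = mex{2,1,2} = 0
G_B(16) = 0.
Combined Grundy value = 3 ⊕ 0 = 3.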